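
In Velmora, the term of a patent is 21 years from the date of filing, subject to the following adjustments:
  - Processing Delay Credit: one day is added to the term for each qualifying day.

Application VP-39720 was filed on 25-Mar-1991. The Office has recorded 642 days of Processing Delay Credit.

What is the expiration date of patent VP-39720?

Base term: filing date + 21 years → 25 March 2012.
Processing Delay Credit: +642 days → 27 December 2013.

2013-12-27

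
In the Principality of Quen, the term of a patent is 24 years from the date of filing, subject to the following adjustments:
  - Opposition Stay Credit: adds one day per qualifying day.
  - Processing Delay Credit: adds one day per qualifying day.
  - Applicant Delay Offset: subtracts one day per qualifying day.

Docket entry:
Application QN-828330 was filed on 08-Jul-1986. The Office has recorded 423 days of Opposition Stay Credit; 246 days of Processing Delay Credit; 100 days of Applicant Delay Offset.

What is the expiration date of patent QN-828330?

2012-01-28

Base term: filing date + 24 years → 8 July 2010.
Opposition Stay Credit: +423 days → 4 September 2011.
Processing Delay Credit: +246 days → 7 May 2012.
Applicant Delay Offset: −100 days → 28 January 2012.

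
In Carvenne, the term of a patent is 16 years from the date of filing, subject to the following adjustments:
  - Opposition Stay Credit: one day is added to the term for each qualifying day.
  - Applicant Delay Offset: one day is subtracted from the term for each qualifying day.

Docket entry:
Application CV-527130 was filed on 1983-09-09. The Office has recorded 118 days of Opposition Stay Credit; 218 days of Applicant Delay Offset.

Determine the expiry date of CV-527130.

Base term: filing date + 16 years → 9 September 1999.
Opposition Stay Credit: +118 days → 5 January 2000.
Applicant Delay Offset: −218 days → 1 June 1999.

1999-06-01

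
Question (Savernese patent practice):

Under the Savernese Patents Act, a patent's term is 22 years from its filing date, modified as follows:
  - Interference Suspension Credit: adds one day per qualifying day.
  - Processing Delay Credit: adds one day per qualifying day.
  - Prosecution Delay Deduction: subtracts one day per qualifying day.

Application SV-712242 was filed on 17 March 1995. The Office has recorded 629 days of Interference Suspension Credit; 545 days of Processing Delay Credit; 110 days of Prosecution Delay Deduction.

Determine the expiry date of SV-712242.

February 14, 2020

Base term: filing date + 22 years → 17 March 2017.
Interference Suspension Credit: +629 days → 6 December 2018.
Processing Delay Credit: +545 days → 3 June 2020.
Prosecution Delay Deduction: −110 days → 14 February 2020.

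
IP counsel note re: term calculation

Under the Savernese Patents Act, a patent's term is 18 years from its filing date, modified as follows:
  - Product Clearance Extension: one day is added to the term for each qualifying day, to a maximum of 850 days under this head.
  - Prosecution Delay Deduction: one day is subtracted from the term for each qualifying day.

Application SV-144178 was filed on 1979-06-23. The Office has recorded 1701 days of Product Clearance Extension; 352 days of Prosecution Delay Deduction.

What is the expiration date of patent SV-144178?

Base term: filing date + 18 years → 23 June 1997.
Product Clearance Extension: 1701 days claimed exceeds the 850-day cap, so +850 days → 21 October 1999.
Prosecution Delay Deduction: −352 days → 3 November 1998.

November 3, 1998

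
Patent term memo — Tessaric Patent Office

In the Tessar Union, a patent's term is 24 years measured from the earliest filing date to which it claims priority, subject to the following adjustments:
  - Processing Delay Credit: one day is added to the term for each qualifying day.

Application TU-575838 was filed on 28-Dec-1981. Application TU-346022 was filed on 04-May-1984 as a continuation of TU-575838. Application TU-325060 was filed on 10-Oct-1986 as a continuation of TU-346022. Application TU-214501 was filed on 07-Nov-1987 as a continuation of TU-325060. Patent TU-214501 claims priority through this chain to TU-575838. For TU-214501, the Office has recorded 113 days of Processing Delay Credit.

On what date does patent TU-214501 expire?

Earliest priority filing: 28 December 1981.
Base term: 28 December 1981 + 24 years → 28 December 2005.
Processing Delay Credit: +113 days → 20 April 2006.

April 20, 2006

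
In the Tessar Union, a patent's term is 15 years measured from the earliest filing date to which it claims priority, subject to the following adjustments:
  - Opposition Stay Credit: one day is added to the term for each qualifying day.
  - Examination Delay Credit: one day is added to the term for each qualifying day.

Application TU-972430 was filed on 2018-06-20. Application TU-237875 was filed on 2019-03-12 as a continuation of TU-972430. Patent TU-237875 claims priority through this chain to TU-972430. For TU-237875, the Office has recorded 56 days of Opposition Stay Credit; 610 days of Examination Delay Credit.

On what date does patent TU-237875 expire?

Earliest priority filing: 20 June 2018.
Base term: 20 June 2018 + 15 years → 20 June 2033.
Opposition Stay Credit: +56 days → 15 August 2033.
Examination Delay Credit: +610 days → 17 April 2035.

2035-04-17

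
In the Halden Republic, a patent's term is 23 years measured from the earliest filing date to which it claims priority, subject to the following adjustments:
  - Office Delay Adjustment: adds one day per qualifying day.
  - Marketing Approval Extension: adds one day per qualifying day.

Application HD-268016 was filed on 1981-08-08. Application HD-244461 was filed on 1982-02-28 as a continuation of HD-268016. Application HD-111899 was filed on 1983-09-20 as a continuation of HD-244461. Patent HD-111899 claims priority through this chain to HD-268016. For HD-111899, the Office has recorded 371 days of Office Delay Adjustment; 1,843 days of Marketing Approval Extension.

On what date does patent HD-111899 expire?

Earliest priority filing: 8 August 1981.
Base term: 8 August 1981 + 23 years → 8 August 2004.
Office Delay Adjustment: +371 days → 14 August 2005.
Marketing Approval Extension: +1843 days → 31 August 2010.

August 31, 2010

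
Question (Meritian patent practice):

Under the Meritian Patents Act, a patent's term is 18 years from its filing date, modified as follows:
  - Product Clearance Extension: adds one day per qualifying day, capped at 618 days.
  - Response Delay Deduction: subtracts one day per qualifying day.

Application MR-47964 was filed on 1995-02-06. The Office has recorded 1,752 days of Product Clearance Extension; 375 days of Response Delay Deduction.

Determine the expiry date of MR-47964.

2013-10-07

Base term: filing date + 18 years → 6 February 2013.
Product Clearance Extension: 1752 days claimed exceeds the 618-day cap, so +618 days → 17 October 2014.
Response Delay Deduction: −375 days → 7 October 2013.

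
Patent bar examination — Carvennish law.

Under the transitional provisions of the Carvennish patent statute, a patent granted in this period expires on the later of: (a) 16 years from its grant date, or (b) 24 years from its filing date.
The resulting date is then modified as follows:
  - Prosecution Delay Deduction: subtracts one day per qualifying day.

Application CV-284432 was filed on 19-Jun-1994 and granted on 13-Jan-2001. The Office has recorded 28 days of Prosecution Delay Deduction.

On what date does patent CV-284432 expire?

2018-05-22

(a) grant + 16 years → 13 January 2017.
(b) filing + 24 years → 19 June 2018.
Later of the two: 19 June 2018.
Prosecution Delay Deduction: −28 days → 22 May 2018.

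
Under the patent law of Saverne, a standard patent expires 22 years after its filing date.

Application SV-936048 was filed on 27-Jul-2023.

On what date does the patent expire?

Filing date + 22 years → 27 July 2045.

July 27, 2045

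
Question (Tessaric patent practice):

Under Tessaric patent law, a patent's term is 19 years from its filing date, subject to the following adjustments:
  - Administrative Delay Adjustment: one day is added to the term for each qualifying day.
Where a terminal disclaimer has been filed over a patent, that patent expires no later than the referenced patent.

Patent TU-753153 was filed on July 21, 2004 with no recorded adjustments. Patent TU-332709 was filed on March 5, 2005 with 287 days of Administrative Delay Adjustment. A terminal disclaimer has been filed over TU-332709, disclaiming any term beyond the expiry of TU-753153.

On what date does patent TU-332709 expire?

July 21, 2023

Natural term of TU-332709:
  Base: filing + 19 years → 5 March 2024.
  Administrative Delay Adjustment: +287 days → 17 December 2024.
Expiry of referenced patent TU-753153:
  Base: filing + 19 years → 21 July 2023.
Terminal disclaimer: TU-332709 expires on the earlier of 17 December 2024 and 21 July 2023.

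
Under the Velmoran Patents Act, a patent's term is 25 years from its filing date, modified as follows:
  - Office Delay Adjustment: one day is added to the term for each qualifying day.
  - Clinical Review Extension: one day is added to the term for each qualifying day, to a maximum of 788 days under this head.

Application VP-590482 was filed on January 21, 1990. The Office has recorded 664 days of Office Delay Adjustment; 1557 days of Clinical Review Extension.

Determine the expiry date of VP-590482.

Base term: filing date + 25 years → 21 January 2015.
Office Delay Adjustment: +664 days → 15 November 2016.
Clinical Review Extension: 1557 days claimed exceeds the 788-day cap, so +788 days → 12 January 2019.

January 12, 2019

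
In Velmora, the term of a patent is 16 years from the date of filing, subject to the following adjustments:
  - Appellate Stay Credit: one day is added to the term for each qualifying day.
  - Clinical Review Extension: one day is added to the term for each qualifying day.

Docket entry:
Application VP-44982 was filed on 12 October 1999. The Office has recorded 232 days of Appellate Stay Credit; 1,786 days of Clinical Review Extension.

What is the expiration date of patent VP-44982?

April 21, 2021

Base term: filing date + 16 years → 12 October 2015.
Appellate Stay Credit: +232 days → 31 May 2016.
Clinical Review Extension: +1786 days → 21 April 2021.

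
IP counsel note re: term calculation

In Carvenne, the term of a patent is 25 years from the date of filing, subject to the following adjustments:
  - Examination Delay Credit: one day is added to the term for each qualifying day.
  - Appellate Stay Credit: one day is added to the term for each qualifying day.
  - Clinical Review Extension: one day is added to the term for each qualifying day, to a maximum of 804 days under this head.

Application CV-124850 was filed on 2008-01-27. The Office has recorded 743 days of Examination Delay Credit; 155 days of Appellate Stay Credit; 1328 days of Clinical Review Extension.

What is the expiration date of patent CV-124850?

September 25, 2037

Base term: filing date + 25 years → 27 January 2033.
Examination Delay Credit: +743 days → 9 February 2035.
Appellate Stay Credit: +155 days → 14 July 2035.
Clinical Review Extension: 1328 days claimed exceeds the 804-day cap, so +804 days → 25 September 2037.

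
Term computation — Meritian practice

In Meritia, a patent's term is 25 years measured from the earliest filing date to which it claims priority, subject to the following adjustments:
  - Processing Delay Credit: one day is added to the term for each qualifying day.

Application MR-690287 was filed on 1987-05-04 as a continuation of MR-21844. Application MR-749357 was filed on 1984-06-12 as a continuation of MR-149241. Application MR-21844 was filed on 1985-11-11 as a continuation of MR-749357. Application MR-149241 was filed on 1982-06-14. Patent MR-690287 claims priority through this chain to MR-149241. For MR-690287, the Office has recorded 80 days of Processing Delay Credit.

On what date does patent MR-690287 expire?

Earliest priority filing: 14 June 1982.
Base term: 14 June 1982 + 25 years → 14 June 2007.
Processing Delay Credit: +80 days → 2 September 2007.

September 2, 2007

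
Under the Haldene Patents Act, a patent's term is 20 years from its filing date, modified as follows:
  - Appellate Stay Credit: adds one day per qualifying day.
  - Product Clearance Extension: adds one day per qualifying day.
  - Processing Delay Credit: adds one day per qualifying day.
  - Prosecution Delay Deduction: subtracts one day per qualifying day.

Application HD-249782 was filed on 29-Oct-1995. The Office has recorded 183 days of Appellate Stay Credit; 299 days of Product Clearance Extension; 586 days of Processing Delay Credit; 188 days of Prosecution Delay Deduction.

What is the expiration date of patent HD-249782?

Base term: filing date + 20 years → 29 October 2015.
Appellate Stay Credit: +183 days → 29 April 2016.
Product Clearance Extension: +299 days → 22 February 2017.
Processing Delay Credit: +586 days → 1 October 2018.
Prosecution Delay Deduction: −188 days → 27 March 2018.

March 27, 2018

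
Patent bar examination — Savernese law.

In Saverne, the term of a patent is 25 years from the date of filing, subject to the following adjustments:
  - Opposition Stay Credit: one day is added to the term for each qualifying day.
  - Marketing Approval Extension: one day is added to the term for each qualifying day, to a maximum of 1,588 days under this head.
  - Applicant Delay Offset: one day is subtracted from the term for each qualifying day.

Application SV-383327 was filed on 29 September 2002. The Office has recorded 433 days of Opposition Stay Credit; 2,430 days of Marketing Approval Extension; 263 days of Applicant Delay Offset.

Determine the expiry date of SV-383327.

Base term: filing date + 25 years → 29 September 2027.
Opposition Stay Credit: +433 days → 5 December 2028.
Marketing Approval Extension: 2430 days claimed exceeds the 1588-day cap, so +1588 days → 11 April 2033.
Applicant Delay Offset: −263 days → 22 July 2032.

2032-07-22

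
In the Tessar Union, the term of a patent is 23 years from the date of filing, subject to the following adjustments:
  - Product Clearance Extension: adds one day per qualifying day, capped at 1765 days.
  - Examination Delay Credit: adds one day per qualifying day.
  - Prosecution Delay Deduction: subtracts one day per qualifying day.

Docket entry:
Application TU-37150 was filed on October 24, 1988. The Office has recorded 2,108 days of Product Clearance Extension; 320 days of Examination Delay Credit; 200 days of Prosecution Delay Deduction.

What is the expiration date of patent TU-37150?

Base term: filing date + 23 years → 24 October 2011.
Product Clearance Extension: 2108 days claimed exceeds the 1765-day cap, so +1765 days → 23 August 2016.
Examination Delay Credit: +320 days → 9 July 2017.
Prosecution Delay Deduction: −200 days → 21 December 2016.

2016-12-21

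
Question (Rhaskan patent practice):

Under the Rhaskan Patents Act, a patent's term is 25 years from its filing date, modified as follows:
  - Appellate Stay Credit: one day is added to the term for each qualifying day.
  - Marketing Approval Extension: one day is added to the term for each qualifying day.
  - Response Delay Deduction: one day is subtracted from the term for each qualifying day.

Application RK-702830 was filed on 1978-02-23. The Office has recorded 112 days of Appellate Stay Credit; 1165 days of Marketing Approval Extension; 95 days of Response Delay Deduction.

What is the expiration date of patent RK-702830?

Base term: filing date + 25 years → 23 February 2003.
Appellate Stay Credit: +112 days → 15 June 2003.
Marketing Approval Extension: +1165 days → 23 August 2006.
Response Delay Deduction: −95 days → 20 May 2006.

2006-05-20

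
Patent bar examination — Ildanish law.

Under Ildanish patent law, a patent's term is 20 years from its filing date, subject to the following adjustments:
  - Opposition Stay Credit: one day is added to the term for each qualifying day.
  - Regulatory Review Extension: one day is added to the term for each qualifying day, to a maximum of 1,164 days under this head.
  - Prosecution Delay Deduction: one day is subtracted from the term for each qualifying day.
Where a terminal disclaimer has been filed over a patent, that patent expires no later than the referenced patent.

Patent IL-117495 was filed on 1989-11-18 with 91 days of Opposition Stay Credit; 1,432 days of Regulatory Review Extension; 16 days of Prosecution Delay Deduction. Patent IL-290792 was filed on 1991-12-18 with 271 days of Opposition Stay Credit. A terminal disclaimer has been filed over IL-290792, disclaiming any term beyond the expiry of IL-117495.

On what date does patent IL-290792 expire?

September 14, 2012

Natural term of IL-290792:
  Base: filing + 20 years → 18 December 2011.
  Opposition Stay Credit: +271 days → 14 September 2012.
Expiry of referenced patent IL-117495:
  Base: filing + 20 years → 18 November 2009.
  Opposition Stay Credit: +91 days → 17 February 2010.
  Regulatory Review Extension: 1432 days claimed exceeds the 1164-day cap, so +1164 days → 26 April 2013.
  Prosecution Delay Deduction: −16 days → 10 April 2013.
Terminal disclaimer: IL-290792 expires on the earlier of 14 September 2012 and 10 April 2013.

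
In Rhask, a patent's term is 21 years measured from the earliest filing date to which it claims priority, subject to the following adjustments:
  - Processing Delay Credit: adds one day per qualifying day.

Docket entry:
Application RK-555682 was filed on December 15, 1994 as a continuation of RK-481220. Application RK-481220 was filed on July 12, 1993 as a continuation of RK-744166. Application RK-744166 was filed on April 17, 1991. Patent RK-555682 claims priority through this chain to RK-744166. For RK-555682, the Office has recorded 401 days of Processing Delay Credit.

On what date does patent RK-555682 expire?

Earliest priority filing: 17 April 1991.
Base term: 17 April 1991 + 21 years → 17 April 2012.
Processing Delay Credit: +401 days → 23 May 2013.

2013-05-23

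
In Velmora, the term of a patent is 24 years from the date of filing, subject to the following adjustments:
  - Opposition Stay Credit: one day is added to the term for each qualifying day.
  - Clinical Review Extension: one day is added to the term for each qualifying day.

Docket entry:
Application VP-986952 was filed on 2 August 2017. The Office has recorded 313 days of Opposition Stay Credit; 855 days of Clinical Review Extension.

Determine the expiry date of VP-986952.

Base term: filing date + 24 years → 2 August 2041.
Opposition Stay Credit: +313 days → 11 June 2042.
Clinical Review Extension: +855 days → 13 October 2044.

2044-10-13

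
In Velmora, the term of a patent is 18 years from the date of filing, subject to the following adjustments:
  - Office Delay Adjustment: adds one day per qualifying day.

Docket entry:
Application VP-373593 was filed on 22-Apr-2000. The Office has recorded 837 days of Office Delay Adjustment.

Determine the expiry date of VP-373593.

2020-08-06

Base term: filing date + 18 years → 22 April 2018.
Office Delay Adjustment: +837 days → 6 August 2020.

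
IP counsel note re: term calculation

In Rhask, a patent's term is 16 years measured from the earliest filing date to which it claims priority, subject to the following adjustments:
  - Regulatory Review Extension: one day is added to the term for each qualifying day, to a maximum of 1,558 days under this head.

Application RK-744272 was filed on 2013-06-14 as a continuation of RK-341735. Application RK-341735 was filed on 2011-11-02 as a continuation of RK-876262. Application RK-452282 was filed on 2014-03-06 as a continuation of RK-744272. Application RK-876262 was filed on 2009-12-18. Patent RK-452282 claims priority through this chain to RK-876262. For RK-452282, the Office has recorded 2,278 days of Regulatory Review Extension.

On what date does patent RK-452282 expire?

Earliest priority filing: 18 December 2009.
Base term: 18 December 2009 + 16 years → 18 December 2025.
Regulatory Review Extension: 2278 days claimed exceeds the 1558-day cap, so +1558 days → 25 March 2030.

2030-03-25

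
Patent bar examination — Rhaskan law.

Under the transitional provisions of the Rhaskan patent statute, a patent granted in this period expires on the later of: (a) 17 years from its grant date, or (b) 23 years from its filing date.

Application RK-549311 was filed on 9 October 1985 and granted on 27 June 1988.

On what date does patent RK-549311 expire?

(a) grant + 17 years → 27 June 2005.
(b) filing + 23 years → 9 October 2008.
Later of the two: 9 October 2008.

2008-10-09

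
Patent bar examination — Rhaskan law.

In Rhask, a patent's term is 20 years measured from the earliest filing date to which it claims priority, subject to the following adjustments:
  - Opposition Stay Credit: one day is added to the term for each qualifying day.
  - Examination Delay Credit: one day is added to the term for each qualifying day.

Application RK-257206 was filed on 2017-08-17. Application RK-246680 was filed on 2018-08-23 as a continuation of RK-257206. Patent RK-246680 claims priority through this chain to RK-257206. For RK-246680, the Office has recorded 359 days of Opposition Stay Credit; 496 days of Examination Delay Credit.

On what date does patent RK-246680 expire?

2039-12-20

Earliest priority filing: 17 August 2017.
Base term: 17 August 2017 + 20 years → 17 August 2037.
Opposition Stay Credit: +359 days → 11 August 2038.
Examination Delay Credit: +496 days → 20 December 2039.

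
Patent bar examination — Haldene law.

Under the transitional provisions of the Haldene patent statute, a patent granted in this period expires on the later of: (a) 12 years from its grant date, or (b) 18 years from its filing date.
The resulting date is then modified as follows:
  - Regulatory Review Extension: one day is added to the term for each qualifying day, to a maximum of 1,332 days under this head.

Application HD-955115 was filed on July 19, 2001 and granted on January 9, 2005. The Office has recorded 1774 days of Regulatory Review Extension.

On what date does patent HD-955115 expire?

(a) grant + 12 years → 9 January 2017.
(b) filing + 18 years → 19 July 2019.
Later of the two: 19 July 2019.
Regulatory Review Extension: 1774 days claimed exceeds the 1332-day cap, so +1332 days → 12 March 2023.

2023-03-12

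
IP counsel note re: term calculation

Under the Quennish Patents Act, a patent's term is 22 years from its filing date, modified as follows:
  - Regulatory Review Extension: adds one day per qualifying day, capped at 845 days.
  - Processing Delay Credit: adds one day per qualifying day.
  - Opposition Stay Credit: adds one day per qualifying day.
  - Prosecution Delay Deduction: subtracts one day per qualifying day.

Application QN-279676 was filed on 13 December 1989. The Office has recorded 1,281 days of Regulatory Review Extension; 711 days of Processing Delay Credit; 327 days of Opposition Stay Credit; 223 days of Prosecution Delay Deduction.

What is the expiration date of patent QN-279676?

2016-06-29

Base term: filing date + 22 years → 13 December 2011.
Regulatory Review Extension: 1281 days claimed exceeds the 845-day cap, so +845 days → 6 April 2014.
Processing Delay Credit: +711 days → 17 March 2016.
Opposition Stay Credit: +327 days → 7 February 2017.
Prosecution Delay Deduction: −223 days → 29 June 2016.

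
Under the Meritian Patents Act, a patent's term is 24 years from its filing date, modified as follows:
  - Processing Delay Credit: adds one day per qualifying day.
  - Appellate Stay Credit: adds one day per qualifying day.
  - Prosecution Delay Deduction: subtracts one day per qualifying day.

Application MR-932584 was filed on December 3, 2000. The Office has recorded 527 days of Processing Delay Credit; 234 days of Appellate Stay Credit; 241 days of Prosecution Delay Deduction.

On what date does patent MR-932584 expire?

May 7, 2026

Base term: filing date + 24 years → 3 December 2024.
Processing Delay Credit: +527 days → 14 May 2026.
Appellate Stay Credit: +234 days → 3 January 2027.
Prosecution Delay Deduction: −241 days → 7 May 2026.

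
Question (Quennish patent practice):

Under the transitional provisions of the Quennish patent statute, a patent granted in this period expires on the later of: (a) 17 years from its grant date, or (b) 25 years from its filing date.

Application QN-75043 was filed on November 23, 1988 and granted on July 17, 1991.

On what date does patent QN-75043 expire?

November 23, 2013

(a) grant + 17 years → 17 July 2008.
(b) filing + 25 years → 23 November 2013.
Later of the two: 23 November 2013.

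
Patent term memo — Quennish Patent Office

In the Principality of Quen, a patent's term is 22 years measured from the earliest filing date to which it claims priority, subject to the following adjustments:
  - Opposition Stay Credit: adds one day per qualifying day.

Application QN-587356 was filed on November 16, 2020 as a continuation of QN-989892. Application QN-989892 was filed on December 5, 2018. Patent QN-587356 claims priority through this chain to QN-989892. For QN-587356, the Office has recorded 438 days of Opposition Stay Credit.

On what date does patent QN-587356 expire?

February 16, 2042

Earliest priority filing: 5 December 2018.
Base term: 5 December 2018 + 22 years → 5 December 2040.
Opposition Stay Credit: +438 days → 16 February 2042.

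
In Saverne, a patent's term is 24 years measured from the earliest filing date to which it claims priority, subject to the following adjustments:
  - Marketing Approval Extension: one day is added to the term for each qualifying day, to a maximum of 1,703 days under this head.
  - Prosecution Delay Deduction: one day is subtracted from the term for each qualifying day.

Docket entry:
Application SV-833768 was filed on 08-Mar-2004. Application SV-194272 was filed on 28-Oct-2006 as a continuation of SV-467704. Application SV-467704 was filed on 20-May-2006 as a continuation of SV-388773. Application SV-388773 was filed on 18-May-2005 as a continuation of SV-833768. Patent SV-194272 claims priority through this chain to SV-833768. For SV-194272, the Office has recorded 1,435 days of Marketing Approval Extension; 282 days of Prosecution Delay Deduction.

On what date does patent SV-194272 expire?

Earliest priority filing: 8 March 2004.
Base term: 8 March 2004 + 24 years → 8 March 2028.
Marketing Approval Extension: 1435 days (within the 1703-day cap) → +1435 days → 11 February 2032.
Prosecution Delay Deduction: −282 days → 5 May 2031.

May 5, 2031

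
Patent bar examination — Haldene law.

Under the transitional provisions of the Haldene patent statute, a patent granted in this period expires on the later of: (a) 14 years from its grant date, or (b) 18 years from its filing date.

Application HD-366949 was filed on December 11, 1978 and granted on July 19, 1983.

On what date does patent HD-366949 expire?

(a) grant + 14 years → 19 July 1997.
(b) filing + 18 years → 11 December 1996.
Later of the two: 19 July 1997.

1997-07-19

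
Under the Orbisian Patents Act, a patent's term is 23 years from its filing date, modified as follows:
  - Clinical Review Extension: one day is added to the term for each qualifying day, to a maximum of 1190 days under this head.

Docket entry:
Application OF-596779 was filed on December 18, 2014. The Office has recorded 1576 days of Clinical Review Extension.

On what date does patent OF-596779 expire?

Base term: filing date + 23 years → 18 December 2037.
Clinical Review Extension: 1576 days claimed exceeds the 1190-day cap, so +1190 days → 22 March 2041.

2041-03-22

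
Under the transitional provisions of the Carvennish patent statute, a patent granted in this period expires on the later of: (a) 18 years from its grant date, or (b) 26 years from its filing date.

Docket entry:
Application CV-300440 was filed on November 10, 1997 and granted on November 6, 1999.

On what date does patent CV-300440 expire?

2023-11-10

(a) grant + 18 years → 6 November 2017.
(b) filing + 26 years → 10 November 2023.
Later of the two: 10 November 2023.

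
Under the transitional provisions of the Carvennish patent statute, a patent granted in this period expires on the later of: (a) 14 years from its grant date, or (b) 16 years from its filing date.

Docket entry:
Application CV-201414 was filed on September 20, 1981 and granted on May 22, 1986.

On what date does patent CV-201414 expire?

2000-05-22

(a) grant + 14 years → 22 May 2000.
(b) filing + 16 years → 20 September 1997.
Later of the two: 22 May 2000.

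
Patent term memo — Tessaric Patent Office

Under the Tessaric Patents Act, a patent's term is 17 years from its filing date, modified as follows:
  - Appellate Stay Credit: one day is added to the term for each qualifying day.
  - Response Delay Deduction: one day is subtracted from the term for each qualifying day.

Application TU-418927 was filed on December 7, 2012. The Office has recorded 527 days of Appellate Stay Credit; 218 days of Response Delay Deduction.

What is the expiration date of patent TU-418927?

Base term: filing date + 17 years → 7 December 2029.
Appellate Stay Credit: +527 days → 18 May 2031.
Response Delay Deduction: −218 days → 12 October 2030.

2030-10-12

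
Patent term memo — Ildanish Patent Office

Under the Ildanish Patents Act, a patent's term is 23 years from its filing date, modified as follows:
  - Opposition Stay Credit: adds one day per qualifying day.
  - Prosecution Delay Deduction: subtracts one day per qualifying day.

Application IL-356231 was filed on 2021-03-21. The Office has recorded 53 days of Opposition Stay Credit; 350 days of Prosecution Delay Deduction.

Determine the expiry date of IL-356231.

Base term: filing date + 23 years → 21 March 2044.
Opposition Stay Credit: +53 days → 13 May 2044.
Prosecution Delay Deduction: −350 days → 29 May 2043.

2043-05-29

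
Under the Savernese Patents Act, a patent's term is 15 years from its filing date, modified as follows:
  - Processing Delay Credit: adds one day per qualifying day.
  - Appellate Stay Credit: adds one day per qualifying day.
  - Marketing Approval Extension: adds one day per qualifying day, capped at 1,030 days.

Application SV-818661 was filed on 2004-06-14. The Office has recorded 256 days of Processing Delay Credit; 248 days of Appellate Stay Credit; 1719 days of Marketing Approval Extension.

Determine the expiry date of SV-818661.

Base term: filing date + 15 years → 14 June 2019.
Processing Delay Credit: +256 days → 25 February 2020.
Appellate Stay Credit: +248 days → 30 October 2020.
Marketing Approval Extension: 1719 days claimed exceeds the 1030-day cap, so +1030 days → 26 August 2023.

2023-08-26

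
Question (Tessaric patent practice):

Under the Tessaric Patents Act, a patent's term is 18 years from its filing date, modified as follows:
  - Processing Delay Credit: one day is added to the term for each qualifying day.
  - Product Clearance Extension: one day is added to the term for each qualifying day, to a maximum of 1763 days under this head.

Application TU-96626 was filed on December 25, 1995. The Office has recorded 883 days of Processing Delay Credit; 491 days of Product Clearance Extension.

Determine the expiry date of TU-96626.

2017-09-29

Base term: filing date + 18 years → 25 December 2013.
Processing Delay Credit: +883 days → 26 May 2016.
Product Clearance Extension: 491 days (within the 1763-day cap) → +491 days → 29 September 2017.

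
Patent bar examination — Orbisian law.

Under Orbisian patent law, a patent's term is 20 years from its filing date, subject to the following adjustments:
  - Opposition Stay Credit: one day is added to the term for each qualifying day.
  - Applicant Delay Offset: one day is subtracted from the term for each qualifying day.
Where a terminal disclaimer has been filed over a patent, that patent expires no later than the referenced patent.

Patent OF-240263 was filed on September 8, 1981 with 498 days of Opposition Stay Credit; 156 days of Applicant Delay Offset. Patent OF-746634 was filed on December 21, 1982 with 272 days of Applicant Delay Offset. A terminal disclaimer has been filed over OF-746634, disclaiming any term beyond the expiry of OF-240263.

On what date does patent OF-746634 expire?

Natural term of OF-746634:
  Base: filing + 20 years → 21 December 2002.
  Applicant Delay Offset: −272 days → 24 March 2002.
Expiry of referenced patent OF-240263:
  Base: filing + 20 years → 8 September 2001.
  Opposition Stay Credit: +498 days → 19 January 2003.
  Applicant Delay Offset: −156 days → 16 August 2002.
Terminal disclaimer: OF-746634 expires on the earlier of 24 March 2002 and 16 August 2002.

2002-03-24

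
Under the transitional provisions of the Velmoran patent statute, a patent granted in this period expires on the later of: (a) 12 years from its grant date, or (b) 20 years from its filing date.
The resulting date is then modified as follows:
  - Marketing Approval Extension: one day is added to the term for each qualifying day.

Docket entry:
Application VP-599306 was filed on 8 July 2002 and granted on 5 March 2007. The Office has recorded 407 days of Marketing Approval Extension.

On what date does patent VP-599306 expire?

(a) grant + 12 years → 5 March 2019.
(b) filing + 20 years → 8 July 2022.
Later of the two: 8 July 2022.
Marketing Approval Extension: +407 days → 19 August 2023.

2023-08-19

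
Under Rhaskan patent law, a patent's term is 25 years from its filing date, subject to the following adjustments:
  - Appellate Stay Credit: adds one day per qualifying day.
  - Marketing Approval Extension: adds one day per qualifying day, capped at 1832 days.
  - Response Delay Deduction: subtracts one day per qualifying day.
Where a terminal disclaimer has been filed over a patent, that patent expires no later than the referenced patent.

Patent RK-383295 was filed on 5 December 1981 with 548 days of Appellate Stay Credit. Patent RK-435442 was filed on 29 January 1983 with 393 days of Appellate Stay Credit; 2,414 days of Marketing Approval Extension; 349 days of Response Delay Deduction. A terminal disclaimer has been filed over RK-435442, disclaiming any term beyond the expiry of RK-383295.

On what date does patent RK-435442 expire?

Natural term of RK-435442:
  Base: filing + 25 years → 29 January 2008.
  Appellate Stay Credit: +393 days → 25 February 2009.
  Marketing Approval Extension: 2414 days claimed exceeds the 1832-day cap, so +1832 days → 3 March 2014.
  Response Delay Deduction: −349 days → 19 March 2013.
Expiry of referenced patent RK-383295:
  Base: filing + 25 years → 5 December 2006.
  Appellate Stay Credit: +548 days → 5 June 2008.
Terminal disclaimer: RK-435442 expires on the earlier of 19 March 2013 and 5 June 2008.

2008-06-05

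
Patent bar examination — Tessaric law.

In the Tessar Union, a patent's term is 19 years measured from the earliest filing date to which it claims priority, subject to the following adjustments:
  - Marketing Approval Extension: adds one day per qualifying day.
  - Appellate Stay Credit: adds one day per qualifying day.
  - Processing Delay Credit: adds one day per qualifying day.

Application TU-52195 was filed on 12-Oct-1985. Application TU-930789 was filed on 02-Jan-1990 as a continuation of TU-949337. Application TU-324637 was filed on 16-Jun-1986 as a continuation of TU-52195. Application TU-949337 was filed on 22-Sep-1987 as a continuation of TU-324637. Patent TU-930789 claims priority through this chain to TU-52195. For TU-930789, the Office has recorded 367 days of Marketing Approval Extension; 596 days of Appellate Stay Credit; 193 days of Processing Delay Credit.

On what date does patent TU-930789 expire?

2007-12-12

Earliest priority filing: 12 October 1985.
Base term: 12 October 1985 + 19 years → 12 October 2004.
Marketing Approval Extension: +367 days → 14 October 2005.
Appellate Stay Credit: +596 days → 2 June 2007.
Processing Delay Credit: +193 days → 12 December 2007.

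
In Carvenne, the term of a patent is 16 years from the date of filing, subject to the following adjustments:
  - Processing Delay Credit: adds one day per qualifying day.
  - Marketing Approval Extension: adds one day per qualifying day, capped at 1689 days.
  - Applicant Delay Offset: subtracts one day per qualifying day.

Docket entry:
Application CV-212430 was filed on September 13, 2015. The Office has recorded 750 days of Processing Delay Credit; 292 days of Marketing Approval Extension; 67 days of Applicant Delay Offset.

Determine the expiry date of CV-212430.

May 15, 2034

Base term: filing date + 16 years → 13 September 2031.
Processing Delay Credit: +750 days → 2 October 2033.
Marketing Approval Extension: 292 days (within the 1689-day cap) → +292 days → 21 July 2034.
Applicant Delay Offset: −67 days → 15 May 2034.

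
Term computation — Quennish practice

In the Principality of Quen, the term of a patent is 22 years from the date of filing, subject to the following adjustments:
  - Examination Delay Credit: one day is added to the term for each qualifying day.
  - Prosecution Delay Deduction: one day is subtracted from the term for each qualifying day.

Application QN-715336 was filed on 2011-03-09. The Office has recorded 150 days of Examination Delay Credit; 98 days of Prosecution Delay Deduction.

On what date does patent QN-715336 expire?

April 30, 2033

Base term: filing date + 22 years → 9 March 2033.
Examination Delay Credit: +150 days → 6 August 2033.
Prosecution Delay Deduction: −98 days → 30 April 2033.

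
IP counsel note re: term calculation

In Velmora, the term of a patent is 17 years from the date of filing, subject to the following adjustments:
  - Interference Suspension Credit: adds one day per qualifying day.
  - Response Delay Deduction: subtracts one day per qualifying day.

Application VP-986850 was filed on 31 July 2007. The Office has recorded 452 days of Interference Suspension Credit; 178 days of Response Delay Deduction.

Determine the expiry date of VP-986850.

May 1, 2025

Base term: filing date + 17 years → 31 July 2024.
Interference Suspension Credit: +452 days → 26 October 2025.
Response Delay Deduction: −178 days → 1 May 2025.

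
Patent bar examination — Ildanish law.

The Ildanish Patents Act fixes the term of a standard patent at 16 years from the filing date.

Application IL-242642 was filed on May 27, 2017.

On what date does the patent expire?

2033-05-27

Filing date + 16 years → 27 May 2033.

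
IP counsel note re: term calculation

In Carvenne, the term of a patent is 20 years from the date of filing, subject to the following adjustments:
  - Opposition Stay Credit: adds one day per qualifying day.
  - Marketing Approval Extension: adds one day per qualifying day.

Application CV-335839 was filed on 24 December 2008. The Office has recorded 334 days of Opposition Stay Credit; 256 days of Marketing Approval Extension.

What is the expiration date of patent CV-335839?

2030-08-06

Base term: filing date + 20 years → 24 December 2028.
Opposition Stay Credit: +334 days → 23 November 2029.
Marketing Approval Extension: +256 days → 6 August 2030.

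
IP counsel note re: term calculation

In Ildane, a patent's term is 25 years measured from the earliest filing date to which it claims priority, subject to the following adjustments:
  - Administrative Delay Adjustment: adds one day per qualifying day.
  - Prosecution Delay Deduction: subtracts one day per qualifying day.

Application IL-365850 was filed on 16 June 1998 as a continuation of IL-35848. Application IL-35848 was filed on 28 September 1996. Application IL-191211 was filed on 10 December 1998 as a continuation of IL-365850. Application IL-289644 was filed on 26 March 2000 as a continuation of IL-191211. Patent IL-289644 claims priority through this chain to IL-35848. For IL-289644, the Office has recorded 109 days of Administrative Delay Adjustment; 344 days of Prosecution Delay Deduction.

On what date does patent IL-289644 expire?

Earliest priority filing: 28 September 1996.
Base term: 28 September 1996 + 25 years → 28 September 2021.
Administrative Delay Adjustment: +109 days → 15 January 2022.
Prosecution Delay Deduction: −344 days → 5 February 2021.

February 5, 2021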